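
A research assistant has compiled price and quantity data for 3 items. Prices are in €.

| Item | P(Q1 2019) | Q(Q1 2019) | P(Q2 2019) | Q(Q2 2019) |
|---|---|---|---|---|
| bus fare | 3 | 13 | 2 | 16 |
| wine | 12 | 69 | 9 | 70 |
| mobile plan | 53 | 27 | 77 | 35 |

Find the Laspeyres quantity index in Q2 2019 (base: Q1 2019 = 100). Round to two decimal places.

Laspeyres quantity index uses base-period prices as weights.
ΣP(Q1 2019)·Q(Q2 2019) = 3×16 + 12×70 + 53×35 = 48 + 840 + 1855 = 2743
ΣP(Q1 2019)·Q(Q1 2019) = 3×13 + 12×69 + 53×27 = 39 + 828 + 1431 = 2298
Index = 2743 / 2298 × 100 = 119.3647

119.36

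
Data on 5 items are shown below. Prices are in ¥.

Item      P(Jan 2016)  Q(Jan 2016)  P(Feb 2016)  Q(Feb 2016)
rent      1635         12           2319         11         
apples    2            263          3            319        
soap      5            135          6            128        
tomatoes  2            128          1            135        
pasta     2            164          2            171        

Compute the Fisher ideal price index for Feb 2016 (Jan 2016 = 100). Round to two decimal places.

139.52

Laspeyres component (base-period weights):
ΣP(Feb 2016)Q(Jan 2016) = 2319×12 + 3×263 + 6×135 + 1×128 + 2×164 = 27828 + 789 + 810 + 128 + 328 = 29883
ΣP(Jan 2016)Q(Jan 2016) = 1635×12 + 2×263 + 5×135 + 2×128 + 2×164 = 19620 + 526 + 675 + 256 + 328 = 21405
L = 29883 / 21405 × 100 = 139.6076
Paasche component (current-period weights):
ΣP(Feb 2016)Q(Feb 2016) = 2319×11 + 3×319 + 6×128 + 1×135 + 2×171 = 25509 + 957 + 768 + 135 + 342 = 27711
ΣP(Jan 2016)Q(Feb 2016) = 1635×11 + 2×319 + 5×128 + 2×135 + 2×171 = 17985 + 638 + 640 + 270 + 342 = 19875
P = 27711 / 19875 × 100 = 139.4264
Fisher = √(L × P) = √(139.6076 × 139.4264) = 139.5170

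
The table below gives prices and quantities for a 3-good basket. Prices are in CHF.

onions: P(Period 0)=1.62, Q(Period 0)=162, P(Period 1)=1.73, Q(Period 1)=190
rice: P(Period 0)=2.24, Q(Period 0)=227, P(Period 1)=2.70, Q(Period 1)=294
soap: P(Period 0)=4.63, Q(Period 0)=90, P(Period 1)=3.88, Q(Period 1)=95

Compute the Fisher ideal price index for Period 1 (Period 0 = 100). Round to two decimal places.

105.32

Laspeyres component (base-period weights):
ΣP(Period 1)Q(Period 0) = 1.73×162 + 2.70×227 + 3.88×90 = 280.26 + 612.9 + 349.2 = 1242.36
ΣP(Period 0)Q(Period 0) = 1.62×162 + 2.24×227 + 4.63×90 = 262.44 + 508.48 + 416.7 = 1187.62
L = 1242.36 / 1187.62 × 100 = 104.6092
Paasche component (current-period weights):
ΣP(Period 1)Q(Period 1) = 1.73×190 + 2.70×294 + 3.88×95 = 328.7 + 793.8 + 368.6 = 1491.1
ΣP(Period 0)Q(Period 1) = 1.62×190 + 2.24×294 + 4.63×95 = 307.8 + 658.56 + 439.85 = 1406.21
P = 1491.1 / 1406.21 × 100 = 106.0368
Fisher = √(L × P) = √(104.6092 × 106.0368) = 105.3206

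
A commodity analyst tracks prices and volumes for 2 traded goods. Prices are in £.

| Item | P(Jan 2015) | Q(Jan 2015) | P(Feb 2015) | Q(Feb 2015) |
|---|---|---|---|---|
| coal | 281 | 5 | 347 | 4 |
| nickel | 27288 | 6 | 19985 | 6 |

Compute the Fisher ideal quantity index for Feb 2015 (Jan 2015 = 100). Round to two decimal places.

Laspeyres component (base-period weights):
ΣP(Jan 2015)Q(Feb 2015) = 281×4 + 27288×6 = 1124 + 163728 = 164852
ΣP(Jan 2015)Q(Jan 2015) = 281×5 + 27288×6 = 1405 + 163728 = 165133
L = 164852 / 165133 × 100 = 99.8298
Paasche component (current-period weights):
ΣP(Feb 2015)Q(Feb 2015) = 347×4 + 19985×6 = 1388 + 119910 = 121298
ΣP(Feb 2015)Q(Jan 2015) = 347×5 + 19985×6 = 1735 + 119910 = 121645
P = 121298 / 121645 × 100 = 99.7147
Fisher = √(L × P) = √(99.8298 × 99.7147) = 99.7723

99.77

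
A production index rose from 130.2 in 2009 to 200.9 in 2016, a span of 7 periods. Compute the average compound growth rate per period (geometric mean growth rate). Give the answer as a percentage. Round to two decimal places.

6.39%

Growth factor = (200.9/130.2)^(1/7) = (1.543011)^(1/7) = 1.063922
Growth rate = 1.063922 − 1 = 0.063922 = 6.3922%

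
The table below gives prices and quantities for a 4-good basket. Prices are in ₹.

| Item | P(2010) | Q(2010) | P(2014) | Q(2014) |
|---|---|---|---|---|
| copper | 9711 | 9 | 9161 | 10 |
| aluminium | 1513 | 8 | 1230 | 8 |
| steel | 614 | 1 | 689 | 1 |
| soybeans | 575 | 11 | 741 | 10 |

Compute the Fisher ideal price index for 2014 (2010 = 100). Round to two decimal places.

94.90

Laspeyres component (base-period weights):
ΣP(2014)Q(2010) = 9161×9 + 1230×8 + 689×1 + 741×11 = 82449 + 9840 + 689 + 8151 = 101129
ΣP(2010)Q(2010) = 9711×9 + 1513×8 + 614×1 + 575×11 = 87399 + 12104 + 614 + 6325 = 106442
L = 101129 / 106442 × 100 = 95.0085
Paasche component (current-period weights):
ΣP(2014)Q(2014) = 9161×10 + 1230×8 + 689×1 + 741×10 = 91610 + 9840 + 689 + 7410 = 109549
ΣP(2010)Q(2014) = 9711×10 + 1513×8 + 614×1 + 575×10 = 97110 + 12104 + 614 + 5750 = 115578
P = 109549 / 115578 × 100 = 94.7836
Fisher = √(L × P) = √(95.0085 × 94.7836) = 94.8960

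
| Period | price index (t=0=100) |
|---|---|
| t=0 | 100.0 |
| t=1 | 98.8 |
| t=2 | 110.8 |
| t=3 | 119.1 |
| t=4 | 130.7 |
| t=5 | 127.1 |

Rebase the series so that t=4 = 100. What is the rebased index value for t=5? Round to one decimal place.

Rebased(t=5) = 127.1 / 130.7 × 100 = 97.2456

97.2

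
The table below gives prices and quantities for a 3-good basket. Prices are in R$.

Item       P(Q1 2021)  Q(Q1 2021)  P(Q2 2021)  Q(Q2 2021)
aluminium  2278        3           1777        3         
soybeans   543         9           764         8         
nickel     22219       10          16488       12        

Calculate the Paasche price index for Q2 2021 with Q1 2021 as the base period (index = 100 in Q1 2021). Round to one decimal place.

Paasche price index uses current-period quantities as weights.
ΣP(Q2 2021)·Q(Q2 2021) = 1777×3 + 764×8 + 16488×12 = 5331 + 6112 + 197856 = 209299
ΣP(Q1 2021)·Q(Q2 2021) = 2278×3 + 543×8 + 22219×12 = 6834 + 4344 + 266628 = 277806
Index = 209299 / 277806 × 100 = 75.3400

75.3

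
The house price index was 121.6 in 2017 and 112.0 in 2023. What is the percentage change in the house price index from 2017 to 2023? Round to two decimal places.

-7.89%

Change = (112.0 − 121.6) / 121.6 × 100
       = -9.6 / 121.6 × 100 = -7.8947%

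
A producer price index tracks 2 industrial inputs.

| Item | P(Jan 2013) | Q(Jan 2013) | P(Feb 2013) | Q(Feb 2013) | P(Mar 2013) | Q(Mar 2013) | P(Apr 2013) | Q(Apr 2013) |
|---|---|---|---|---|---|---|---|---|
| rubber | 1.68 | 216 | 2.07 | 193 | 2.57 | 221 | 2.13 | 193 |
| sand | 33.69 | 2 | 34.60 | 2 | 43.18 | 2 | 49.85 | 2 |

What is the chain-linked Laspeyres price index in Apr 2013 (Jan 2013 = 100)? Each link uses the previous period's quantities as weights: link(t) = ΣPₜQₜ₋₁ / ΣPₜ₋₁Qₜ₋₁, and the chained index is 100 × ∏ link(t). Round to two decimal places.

129.98

Link Jan 2013→Feb 2013:
ΣP(Feb 2013)Q(Jan 2013) = 2.07×216 + 34.60×2 = 447.12 + 69.2 = 516.32
ΣP(Jan 2013)Q(Jan 2013) = 1.68×216 + 33.69×2 = 362.88 + 67.38 = 430.26
link = 516.32/430.26 = 1.200019
Link Feb 2013→Mar 2013:
ΣP(Mar 2013)Q(Feb 2013) = 2.57×193 + 43.18×2 = 496.01 + 86.36 = 582.37
ΣP(Feb 2013)Q(Feb 2013) = 2.07×193 + 34.60×2 = 399.51 + 69.2 = 468.71
link = 582.37/468.71 = 1.242495
Link Mar 2013→Apr 2013:
ΣP(Apr 2013)Q(Mar 2013) = 2.13×221 + 49.85×2 = 470.73 + 99.7 = 570.43
ΣP(Mar 2013)Q(Mar 2013) = 2.57×221 + 43.18×2 = 567.97 + 86.36 = 654.33
link = 570.43/654.33 = 0.871777
Chained index = 100 × 1.200019 × 1.242495 × 0.871777 = 129.9835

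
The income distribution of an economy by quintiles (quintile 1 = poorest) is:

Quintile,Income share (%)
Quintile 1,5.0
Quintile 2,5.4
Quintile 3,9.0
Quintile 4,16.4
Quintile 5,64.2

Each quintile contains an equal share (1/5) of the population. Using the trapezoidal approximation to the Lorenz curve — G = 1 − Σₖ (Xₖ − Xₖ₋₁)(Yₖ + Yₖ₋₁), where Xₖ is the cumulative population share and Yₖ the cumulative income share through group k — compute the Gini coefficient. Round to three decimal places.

Cumulative income shares Yₖ: 0.0500, 0.1040, 0.1940, 0.3580, 1.0000
Σ (Xₖ−Xₖ₋₁)(Yₖ+Yₖ₋₁) = (1/5)(0.0500+0.0000) + (1/5)(0.1040+0.0500) + (1/5)(0.1940+0.1040) + (1/5)(0.3580+0.1940) + (1/5)(1.0000+0.3580)
  = 0.0100 + 0.0308 + 0.0596 + 0.1104 + 0.2716 = 0.4824
G = 1 − 0.4824 = 0.5176

0.518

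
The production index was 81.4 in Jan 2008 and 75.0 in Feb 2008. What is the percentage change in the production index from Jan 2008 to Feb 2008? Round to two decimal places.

Change = (75.0 − 81.4) / 81.4 × 100
       = -6.4 / 81.4 × 100 = -7.8624%

-7.86%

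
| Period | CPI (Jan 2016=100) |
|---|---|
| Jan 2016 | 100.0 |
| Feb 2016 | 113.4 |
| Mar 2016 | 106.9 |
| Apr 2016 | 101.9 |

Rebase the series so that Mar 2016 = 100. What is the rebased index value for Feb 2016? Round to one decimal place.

106.1

Rebased(Feb 2016) = 113.4 / 106.9 × 100 = 106.0804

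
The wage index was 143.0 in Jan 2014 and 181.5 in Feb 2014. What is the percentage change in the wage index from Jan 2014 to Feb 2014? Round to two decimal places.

26.92%

Change = (181.5 − 143.0) / 143.0 × 100
       = 38.5 / 143.0 × 100 = 26.9231%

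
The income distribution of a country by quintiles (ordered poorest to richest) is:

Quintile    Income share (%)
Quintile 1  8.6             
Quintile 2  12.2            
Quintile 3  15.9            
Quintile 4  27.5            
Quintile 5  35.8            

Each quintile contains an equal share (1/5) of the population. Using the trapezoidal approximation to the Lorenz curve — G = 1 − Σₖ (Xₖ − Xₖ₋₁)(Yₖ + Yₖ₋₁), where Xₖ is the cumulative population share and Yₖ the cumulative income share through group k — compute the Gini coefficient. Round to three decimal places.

Cumulative income shares Yₖ: 0.0860, 0.2080, 0.3670, 0.6420, 1.0000
Σ (Xₖ−Xₖ₋₁)(Yₖ+Yₖ₋₁) = (1/5)(0.0860+0.0000) + (1/5)(0.2080+0.0860) + (1/5)(0.3670+0.2080) + (1/5)(0.6420+0.3670) + (1/5)(1.0000+0.6420)
  = 0.0172 + 0.0588 + 0.1150 + 0.2018 + 0.3284 = 0.7212
G = 1 − 0.7212 = 0.2788

0.279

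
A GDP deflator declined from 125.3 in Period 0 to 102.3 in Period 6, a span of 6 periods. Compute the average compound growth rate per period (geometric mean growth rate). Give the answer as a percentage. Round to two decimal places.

Growth factor = (102.3/125.3)^(1/6) = (0.816441)^(1/6) = 0.966765
Growth rate = 0.966765 − 1 = -0.033235 = -3.3235%

-3.32%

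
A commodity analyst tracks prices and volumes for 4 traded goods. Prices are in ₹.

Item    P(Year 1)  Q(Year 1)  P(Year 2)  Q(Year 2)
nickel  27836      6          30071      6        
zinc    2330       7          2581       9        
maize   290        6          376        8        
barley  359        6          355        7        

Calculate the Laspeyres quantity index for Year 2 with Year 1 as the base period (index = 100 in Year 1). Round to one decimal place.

Laspeyres quantity index uses base-period prices as weights.
ΣP(Year 1)·Q(Year 2) = 27836×6 + 2330×9 + 290×8 + 359×7 = 167016 + 20970 + 2320 + 2513 = 192819
ΣP(Year 1)·Q(Year 1) = 27836×6 + 2330×7 + 290×6 + 359×6 = 167016 + 16310 + 1740 + 2154 = 187220
Index = 192819 / 187220 × 100 = 102.9906

103.0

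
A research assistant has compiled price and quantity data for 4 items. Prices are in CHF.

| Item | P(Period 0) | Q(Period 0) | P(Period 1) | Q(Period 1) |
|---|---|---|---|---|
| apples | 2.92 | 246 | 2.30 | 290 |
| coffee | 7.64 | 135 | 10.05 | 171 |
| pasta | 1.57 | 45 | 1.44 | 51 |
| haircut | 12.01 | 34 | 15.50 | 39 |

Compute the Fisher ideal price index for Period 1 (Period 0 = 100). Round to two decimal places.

Laspeyres component (base-period weights):
ΣP(Period 1)Q(Period 0) = 2.30×246 + 10.05×135 + 1.44×45 + 15.50×34 = 565.8 + 1356.75 + 64.8 + 527 = 2514.35
ΣP(Period 0)Q(Period 0) = 2.92×246 + 7.64×135 + 1.57×45 + 12.01×34 = 718.32 + 1031.4 + 70.65 + 408.34 = 2228.71
L = 2514.35 / 2228.71 × 100 = 112.8164
Paasche component (current-period weights):
ΣP(Period 1)Q(Period 1) = 2.30×290 + 10.05×171 + 1.44×51 + 15.50×39 = 667 + 1718.55 + 73.44 + 604.5 = 3063.49
ΣP(Period 0)Q(Period 1) = 2.92×290 + 7.64×171 + 1.57×51 + 12.01×39 = 846.8 + 1306.44 + 80.07 + 468.39 = 2701.7
P = 3063.49 / 2701.7 × 100 = 113.3912
Fisher = √(L × P) = √(112.8164 × 113.3912) = 113.1034

113.10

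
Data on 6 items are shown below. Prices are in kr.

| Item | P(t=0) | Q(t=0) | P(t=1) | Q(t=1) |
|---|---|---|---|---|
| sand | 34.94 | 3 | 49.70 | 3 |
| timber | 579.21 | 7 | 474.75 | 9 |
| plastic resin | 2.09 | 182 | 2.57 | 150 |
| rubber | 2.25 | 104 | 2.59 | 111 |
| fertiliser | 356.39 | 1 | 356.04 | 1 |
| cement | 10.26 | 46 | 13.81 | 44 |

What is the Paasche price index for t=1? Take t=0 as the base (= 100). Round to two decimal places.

Paasche price index uses current-period quantities as weights.
ΣP(t=1)·Q(t=1) = 49.70×3 + 474.75×9 + 2.57×150 + 2.59×111 + 356.04×1 + 13.81×44 = 149.1 + 4272.75 + 385.5 + 287.49 + 356.04 + 607.64 = 6058.52
ΣP(t=0)·Q(t=1) = 34.94×3 + 579.21×9 + 2.09×150 + 2.25×111 + 356.39×1 + 10.26×44 = 104.82 + 5212.89 + 313.5 + 249.75 + 356.39 + 451.44 = 6688.79
Index = 6058.52 / 6688.79 × 100 = 90.5772

90.58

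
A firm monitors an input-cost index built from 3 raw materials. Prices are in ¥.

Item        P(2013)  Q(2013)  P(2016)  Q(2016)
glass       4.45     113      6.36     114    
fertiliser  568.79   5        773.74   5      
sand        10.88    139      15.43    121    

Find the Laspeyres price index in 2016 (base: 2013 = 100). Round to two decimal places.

138.55

Laspeyres price index uses base-period quantities as weights.
ΣP(2016)·Q(2013) = 6.36×113 + 773.74×5 + 15.43×139 = 718.68 + 3868.7 + 2144.77 = 6732.15
ΣP(2013)·Q(2013) = 4.45×113 + 568.79×5 + 10.88×139 = 502.85 + 2843.95 + 1512.32 = 4859.12
Index = 6732.15 / 4859.12 × 100 = 138.5467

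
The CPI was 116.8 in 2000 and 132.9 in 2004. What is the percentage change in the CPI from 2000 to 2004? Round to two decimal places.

13.78%

Change = (132.9 − 116.8) / 116.8 × 100
       = 16.1 / 116.8 × 100 = 13.7842%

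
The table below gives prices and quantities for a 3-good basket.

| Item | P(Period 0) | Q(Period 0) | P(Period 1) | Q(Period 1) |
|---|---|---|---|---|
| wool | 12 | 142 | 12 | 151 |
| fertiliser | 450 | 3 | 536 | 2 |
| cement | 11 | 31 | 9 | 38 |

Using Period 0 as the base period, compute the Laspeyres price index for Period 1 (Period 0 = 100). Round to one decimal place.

105.8

Laspeyres price index uses base-period quantities as weights.
ΣP(Period 1)·Q(Period 0) = 12×142 + 536×3 + 9×31 = 1704 + 1608 + 279 = 3591
ΣP(Period 0)·Q(Period 0) = 12×142 + 450×3 + 11×31 = 1704 + 1350 + 341 = 3395
Index = 3591 / 3395 × 100 = 105.7732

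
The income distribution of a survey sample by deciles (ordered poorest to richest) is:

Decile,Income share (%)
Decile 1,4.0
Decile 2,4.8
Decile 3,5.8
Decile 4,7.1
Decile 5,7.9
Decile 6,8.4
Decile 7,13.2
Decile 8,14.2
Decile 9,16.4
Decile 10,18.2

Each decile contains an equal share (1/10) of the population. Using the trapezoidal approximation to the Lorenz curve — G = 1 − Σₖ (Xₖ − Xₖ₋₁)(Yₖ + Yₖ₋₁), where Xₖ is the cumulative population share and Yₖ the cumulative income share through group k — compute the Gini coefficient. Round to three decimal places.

0.270

Cumulative income shares Yₖ: 0.0400, 0.0880, 0.1460, 0.2170, 0.2960, 0.3800, 0.5120, 0.6540, 0.8180, 1.0000
Σ (Xₖ−Xₖ₋₁)(Yₖ+Yₖ₋₁) = (1/10)(0.0400+0.0000) + (1/10)(0.0880+0.0400) + (1/10)(0.1460+0.0880) + (1/10)(0.2170+0.1460) + (1/10)(0.2960+0.2170) + (1/10)(0.3800+0.2960) + (1/10)(0.5120+0.3800) + (1/10)(0.6540+0.5120) + (1/10)(0.8180+0.6540) + (1/10)(1.0000+0.8180)
  = 0.0040 + 0.0128 + 0.0234 + 0.0363 + 0.0513 + 0.0676 + 0.0892 + 0.1166 + 0.1472 + 0.1818 = 0.7302
G = 1 − 0.7302 = 0.2698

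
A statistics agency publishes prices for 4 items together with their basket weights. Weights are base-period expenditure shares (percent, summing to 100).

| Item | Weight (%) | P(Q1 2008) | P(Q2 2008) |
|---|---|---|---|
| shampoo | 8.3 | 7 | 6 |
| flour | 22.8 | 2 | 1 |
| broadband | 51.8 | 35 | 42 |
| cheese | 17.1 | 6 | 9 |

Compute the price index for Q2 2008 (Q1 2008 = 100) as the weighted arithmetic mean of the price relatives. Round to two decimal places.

shampoo: 8.3 × (6/7) = 8.3 × 0.857143 = 7.1143
flour: 22.8 × (1/2) = 22.8 × 0.500000 = 11.4000
broadband: 51.8 × (42/35) = 51.8 × 1.200000 = 62.1600
cheese: 17.1 × (9/6) = 17.1 × 1.500000 = 25.6500
Index = Σ wᵢ·(p₁ᵢ/p₀ᵢ) = 7.1143 + 11.4000 + 62.1600 + 25.6500 = 106.3243

106.32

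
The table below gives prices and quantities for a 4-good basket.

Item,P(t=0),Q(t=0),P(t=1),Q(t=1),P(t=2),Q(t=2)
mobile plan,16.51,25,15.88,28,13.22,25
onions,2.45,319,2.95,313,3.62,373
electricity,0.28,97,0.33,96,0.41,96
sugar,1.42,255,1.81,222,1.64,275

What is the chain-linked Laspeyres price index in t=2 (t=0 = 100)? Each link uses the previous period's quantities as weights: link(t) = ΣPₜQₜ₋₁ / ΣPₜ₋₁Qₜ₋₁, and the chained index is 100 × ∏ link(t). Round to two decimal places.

122.42

Link t=0→t=1:
ΣP(t=1)Q(t=0) = 15.88×25 + 2.95×319 + 0.33×97 + 1.81×255 = 397 + 941.05 + 32.01 + 461.55 = 1831.61
ΣP(t=0)Q(t=0) = 16.51×25 + 2.45×319 + 0.28×97 + 1.42×255 = 412.75 + 781.55 + 27.16 + 362.1 = 1583.56
link = 1831.61/1583.56 = 1.156641
Link t=1→t=2:
ΣP(t=2)Q(t=1) = 13.22×28 + 3.62×313 + 0.41×96 + 1.64×222 = 370.16 + 1133.06 + 39.36 + 364.08 = 1906.66
ΣP(t=1)Q(t=1) = 15.88×28 + 2.95×313 + 0.33×96 + 1.81×222 = 444.64 + 923.35 + 31.68 + 401.82 = 1801.49
link = 1906.66/1801.49 = 1.058379
Chained index = 100 × 1.156641 × 1.058379 = 122.4165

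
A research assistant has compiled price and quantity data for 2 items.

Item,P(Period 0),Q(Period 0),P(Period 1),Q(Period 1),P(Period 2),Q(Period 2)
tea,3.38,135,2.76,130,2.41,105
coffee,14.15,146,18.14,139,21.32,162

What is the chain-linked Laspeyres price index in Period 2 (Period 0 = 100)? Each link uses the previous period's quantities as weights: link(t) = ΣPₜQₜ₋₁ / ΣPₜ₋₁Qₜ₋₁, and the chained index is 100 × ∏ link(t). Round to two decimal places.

136.27

Link Period 0→Period 1:
ΣP(Period 1)Q(Period 0) = 2.76×135 + 18.14×146 = 372.6 + 2648.44 = 3021.04
ΣP(Period 0)Q(Period 0) = 3.38×135 + 14.15×146 = 456.3 + 2065.9 = 2522.2
link = 3021.04/2522.2 = 1.197780
Link Period 1→Period 2:
ΣP(Period 2)Q(Period 1) = 2.41×130 + 21.32×139 = 313.3 + 2963.48 = 3276.78
ΣP(Period 1)Q(Period 1) = 2.76×130 + 18.14×139 = 358.8 + 2521.46 = 2880.26
link = 3276.78/2880.26 = 1.137668
Chained index = 100 × 1.197780 × 1.137668 = 136.2676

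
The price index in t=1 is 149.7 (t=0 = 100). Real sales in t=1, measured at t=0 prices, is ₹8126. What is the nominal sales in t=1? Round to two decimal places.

Nominal = Real × (Index/100) = 8126 × (149.7/100)
        = 8126 × 1.497 = 12164.6220

12164.62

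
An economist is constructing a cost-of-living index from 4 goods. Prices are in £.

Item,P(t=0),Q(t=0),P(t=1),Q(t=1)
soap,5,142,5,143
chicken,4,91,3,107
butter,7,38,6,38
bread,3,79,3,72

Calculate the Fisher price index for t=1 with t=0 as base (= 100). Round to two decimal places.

Laspeyres component (base-period weights):
ΣP(t=1)Q(t=0) = 5×142 + 3×91 + 6×38 + 3×79 = 710 + 273 + 228 + 237 = 1448
ΣP(t=0)Q(t=0) = 5×142 + 4×91 + 7×38 + 3×79 = 710 + 364 + 266 + 237 = 1577
L = 1448 / 1577 × 100 = 91.8199
Paasche component (current-period weights):
ΣP(t=1)Q(t=1) = 5×143 + 3×107 + 6×38 + 3×72 = 715 + 321 + 228 + 216 = 1480
ΣP(t=0)Q(t=1) = 5×143 + 4×107 + 7×38 + 3×72 = 715 + 428 + 266 + 216 = 1625
P = 1480 / 1625 × 100 = 91.0769
Fisher = √(L × P) = √(91.8199 × 91.0769) = 91.4477

91.45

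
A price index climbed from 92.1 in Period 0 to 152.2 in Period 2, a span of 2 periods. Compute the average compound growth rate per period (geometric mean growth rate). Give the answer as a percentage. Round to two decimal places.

28.55%

Growth factor = (152.2/92.1)^(1/2) = (1.652552)^(1/2) = 1.285516
Growth rate = 1.285516 − 1 = 0.285516 = 28.5516%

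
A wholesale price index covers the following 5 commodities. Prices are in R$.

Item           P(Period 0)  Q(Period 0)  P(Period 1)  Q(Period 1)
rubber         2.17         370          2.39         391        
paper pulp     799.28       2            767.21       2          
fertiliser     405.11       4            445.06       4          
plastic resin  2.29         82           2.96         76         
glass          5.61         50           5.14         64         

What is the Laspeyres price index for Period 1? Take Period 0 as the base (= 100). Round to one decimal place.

104.6

Laspeyres price index uses base-period quantities as weights.
ΣP(Period 1)·Q(Period 0) = 2.39×370 + 767.21×2 + 445.06×4 + 2.96×82 + 5.14×50 = 884.3 + 1534.42 + 1780.24 + 242.72 + 257 = 4698.68
ΣP(Period 0)·Q(Period 0) = 2.17×370 + 799.28×2 + 405.11×4 + 2.29×82 + 5.61×50 = 802.9 + 1598.56 + 1620.44 + 187.78 + 280.5 = 4490.18
Index = 4698.68 / 4490.18 × 100 = 104.6435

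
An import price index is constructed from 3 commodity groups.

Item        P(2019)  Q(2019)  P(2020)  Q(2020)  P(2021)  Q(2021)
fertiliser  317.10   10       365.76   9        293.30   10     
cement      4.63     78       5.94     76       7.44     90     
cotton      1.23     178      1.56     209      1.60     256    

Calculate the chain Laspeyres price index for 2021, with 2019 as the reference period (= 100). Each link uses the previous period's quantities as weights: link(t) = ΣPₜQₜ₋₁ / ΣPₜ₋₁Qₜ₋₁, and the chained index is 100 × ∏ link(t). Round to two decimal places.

Link 2019→2020:
ΣP(2020)Q(2019) = 365.76×10 + 5.94×78 + 1.56×178 = 3657.6 + 463.32 + 277.68 = 4398.6
ΣP(2019)Q(2019) = 317.10×10 + 4.63×78 + 1.23×178 = 3171 + 361.14 + 218.94 = 3751.08
link = 4398.6/3751.08 = 1.172622
Link 2020→2021:
ΣP(2021)Q(2020) = 293.30×9 + 7.44×76 + 1.60×209 = 2639.7 + 565.44 + 334.4 = 3539.54
ΣP(2020)Q(2020) = 365.76×9 + 5.94×76 + 1.56×209 = 3291.84 + 451.44 + 326.04 = 4069.32
link = 3539.54/4069.32 = 0.869811
Chained index = 100 × 1.172622 × 0.869811 = 101.9960

102.00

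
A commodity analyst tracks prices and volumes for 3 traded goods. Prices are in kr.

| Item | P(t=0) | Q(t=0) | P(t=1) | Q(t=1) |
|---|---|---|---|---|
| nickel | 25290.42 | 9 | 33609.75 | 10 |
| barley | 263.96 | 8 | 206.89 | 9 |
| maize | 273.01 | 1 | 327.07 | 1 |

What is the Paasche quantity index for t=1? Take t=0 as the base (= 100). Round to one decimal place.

111.1

Paasche quantity index uses current-period prices as weights.
ΣP(t=1)·Q(t=1) = 33609.75×10 + 206.89×9 + 327.07×1 = 336097.5 + 1862.01 + 327.07 = 338286.58
ΣP(t=1)·Q(t=0) = 33609.75×9 + 206.89×8 + 327.07×1 = 302487.75 + 1655.12 + 327.07 = 304469.94
Index = 338286.58 / 304469.94 × 100 = 111.1067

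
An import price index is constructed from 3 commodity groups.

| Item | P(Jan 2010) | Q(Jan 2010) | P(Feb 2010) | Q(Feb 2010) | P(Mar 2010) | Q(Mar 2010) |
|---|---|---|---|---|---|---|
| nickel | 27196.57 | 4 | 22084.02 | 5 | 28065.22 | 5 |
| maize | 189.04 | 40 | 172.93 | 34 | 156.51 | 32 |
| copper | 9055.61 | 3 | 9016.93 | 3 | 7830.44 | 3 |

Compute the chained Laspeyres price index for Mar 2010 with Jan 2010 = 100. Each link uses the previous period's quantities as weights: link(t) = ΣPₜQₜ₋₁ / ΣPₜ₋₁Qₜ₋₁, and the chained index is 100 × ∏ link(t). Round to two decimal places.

Link Jan 2010→Feb 2010:
ΣP(Feb 2010)Q(Jan 2010) = 22084.02×4 + 172.93×40 + 9016.93×3 = 88336.08 + 6917.2 + 27050.79 = 122304.07
ΣP(Jan 2010)Q(Jan 2010) = 27196.57×4 + 189.04×40 + 9055.61×3 = 108786.28 + 7561.6 + 27166.83 = 143514.71
link = 122304.07/143514.71 = 0.852206
Link Feb 2010→Mar 2010:
ΣP(Mar 2010)Q(Feb 2010) = 28065.22×5 + 156.51×34 + 7830.44×3 = 140326.1 + 5321.34 + 23491.32 = 169138.76
ΣP(Feb 2010)Q(Feb 2010) = 22084.02×5 + 172.93×34 + 9016.93×3 = 110420.1 + 5879.62 + 27050.79 = 143350.51
link = 169138.76/143350.51 = 1.179896
Chained index = 100 × 0.852206 × 1.179896 = 100.5515

100.55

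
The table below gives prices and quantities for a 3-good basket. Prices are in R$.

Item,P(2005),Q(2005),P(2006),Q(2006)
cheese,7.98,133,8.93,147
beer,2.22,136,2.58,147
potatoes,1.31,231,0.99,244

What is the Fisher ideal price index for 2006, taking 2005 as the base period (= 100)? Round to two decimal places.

106.19

Laspeyres component (base-period weights):
ΣP(2006)Q(2005) = 8.93×133 + 2.58×136 + 0.99×231 = 1187.69 + 350.88 + 228.69 = 1767.26
ΣP(2005)Q(2005) = 7.98×133 + 2.22×136 + 1.31×231 = 1061.34 + 301.92 + 302.61 = 1665.87
L = 1767.26 / 1665.87 × 100 = 106.0863
Paasche component (current-period weights):
ΣP(2006)Q(2006) = 8.93×147 + 2.58×147 + 0.99×244 = 1312.71 + 379.26 + 241.56 = 1933.53
ΣP(2005)Q(2006) = 7.98×147 + 2.22×147 + 1.31×244 = 1173.06 + 326.34 + 319.64 = 1819.04
P = 1933.53 / 1819.04 × 100 = 106.2940
Fisher = √(L × P) = √(106.0863 × 106.2940) = 106.1901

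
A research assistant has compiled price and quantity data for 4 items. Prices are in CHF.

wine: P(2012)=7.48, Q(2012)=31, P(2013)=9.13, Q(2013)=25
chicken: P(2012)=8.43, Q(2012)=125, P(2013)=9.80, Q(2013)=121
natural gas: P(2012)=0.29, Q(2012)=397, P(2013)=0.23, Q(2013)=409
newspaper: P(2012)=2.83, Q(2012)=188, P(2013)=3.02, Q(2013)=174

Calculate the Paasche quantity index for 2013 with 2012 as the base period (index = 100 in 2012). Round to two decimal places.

93.84

Paasche quantity index uses current-period prices as weights.
ΣP(2013)·Q(2013) = 9.13×25 + 9.80×121 + 0.23×409 + 3.02×174 = 228.25 + 1185.8 + 94.07 + 525.48 = 2033.6
ΣP(2013)·Q(2012) = 9.13×31 + 9.80×125 + 0.23×397 + 3.02×188 = 283.03 + 1225 + 91.31 + 567.76 = 2167.1
Index = 2033.6 / 2167.1 × 100 = 93.8397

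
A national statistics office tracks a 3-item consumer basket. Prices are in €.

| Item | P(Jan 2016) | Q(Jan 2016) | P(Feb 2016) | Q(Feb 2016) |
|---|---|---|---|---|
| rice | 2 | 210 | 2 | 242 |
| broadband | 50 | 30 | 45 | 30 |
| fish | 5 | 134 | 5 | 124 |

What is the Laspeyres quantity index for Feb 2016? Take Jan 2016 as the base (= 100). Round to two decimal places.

Laspeyres quantity index uses base-period prices as weights.
ΣP(Jan 2016)·Q(Feb 2016) = 2×242 + 50×30 + 5×124 = 484 + 1500 + 620 = 2604
ΣP(Jan 2016)·Q(Jan 2016) = 2×210 + 50×30 + 5×134 = 420 + 1500 + 670 = 2590
Index = 2604 / 2590 × 100 = 100.5405

100.54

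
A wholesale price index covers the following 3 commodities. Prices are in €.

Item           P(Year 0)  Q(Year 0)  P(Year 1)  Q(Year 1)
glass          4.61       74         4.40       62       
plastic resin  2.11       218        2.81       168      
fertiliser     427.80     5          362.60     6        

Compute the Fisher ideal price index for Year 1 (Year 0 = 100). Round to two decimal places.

Laspeyres component (base-period weights):
ΣP(Year 1)Q(Year 0) = 4.40×74 + 2.81×218 + 362.60×5 = 325.6 + 612.58 + 1813 = 2751.18
ΣP(Year 0)Q(Year 0) = 4.61×74 + 2.11×218 + 427.80×5 = 341.14 + 459.98 + 2139 = 2940.12
L = 2751.18 / 2940.12 × 100 = 93.5737
Paasche component (current-period weights):
ΣP(Year 1)Q(Year 1) = 4.40×62 + 2.81×168 + 362.60×6 = 272.8 + 472.08 + 2175.6 = 2920.48
ΣP(Year 0)Q(Year 1) = 4.61×62 + 2.11×168 + 427.80×6 = 285.82 + 354.48 + 2566.8 = 3207.1
P = 2920.48 / 3207.1 × 100 = 91.0630
Fisher = √(L × P) = √(93.5737 × 91.0630) = 92.3098

92.31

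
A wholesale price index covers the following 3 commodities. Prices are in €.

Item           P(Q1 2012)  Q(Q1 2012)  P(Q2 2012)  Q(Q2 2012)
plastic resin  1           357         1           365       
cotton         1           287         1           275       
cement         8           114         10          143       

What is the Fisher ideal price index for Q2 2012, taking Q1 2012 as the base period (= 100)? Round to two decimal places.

115.34

Laspeyres component (base-period weights):
ΣP(Q2 2012)Q(Q1 2012) = 1×357 + 1×287 + 10×114 = 357 + 287 + 1140 = 1784
ΣP(Q1 2012)Q(Q1 2012) = 1×357 + 1×287 + 8×114 = 357 + 287 + 912 = 1556
L = 1784 / 1556 × 100 = 114.6530
Paasche component (current-period weights):
ΣP(Q2 2012)Q(Q2 2012) = 1×365 + 1×275 + 10×143 = 365 + 275 + 1430 = 2070
ΣP(Q1 2012)Q(Q2 2012) = 1×365 + 1×275 + 8×143 = 365 + 275 + 1144 = 1784
P = 2070 / 1784 × 100 = 116.0314
Fisher = √(L × P) = √(114.6530 × 116.0314) = 115.3401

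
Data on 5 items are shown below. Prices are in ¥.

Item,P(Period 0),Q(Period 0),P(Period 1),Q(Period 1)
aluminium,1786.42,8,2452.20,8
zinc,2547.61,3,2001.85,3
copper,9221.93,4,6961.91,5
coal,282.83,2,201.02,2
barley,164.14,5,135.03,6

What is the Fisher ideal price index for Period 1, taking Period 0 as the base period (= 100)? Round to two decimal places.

Laspeyres component (base-period weights):
ΣP(Period 1)Q(Period 0) = 2452.20×8 + 2001.85×3 + 6961.91×4 + 201.02×2 + 135.03×5 = 19617.6 + 6005.55 + 27847.64 + 402.04 + 675.15 = 54547.98
ΣP(Period 0)Q(Period 0) = 1786.42×8 + 2547.61×3 + 9221.93×4 + 282.83×2 + 164.14×5 = 14291.36 + 7642.83 + 36887.72 + 565.66 + 820.7 = 60208.27
L = 54547.98 / 60208.27 × 100 = 90.5988
Paasche component (current-period weights):
ΣP(Period 1)Q(Period 1) = 2452.20×8 + 2001.85×3 + 6961.91×5 + 201.02×2 + 135.03×6 = 19617.6 + 6005.55 + 34809.55 + 402.04 + 810.18 = 61644.92
ΣP(Period 0)Q(Period 1) = 1786.42×8 + 2547.61×3 + 9221.93×5 + 282.83×2 + 164.14×6 = 14291.36 + 7642.83 + 46109.65 + 565.66 + 984.84 = 69594.34
P = 61644.92 / 69594.34 × 100 = 88.5775
Fisher = √(L × P) = √(90.5988 × 88.5775) = 89.5825

89.58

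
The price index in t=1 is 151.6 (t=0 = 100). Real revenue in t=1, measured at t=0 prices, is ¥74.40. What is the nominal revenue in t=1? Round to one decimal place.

112.8

Nominal = Real × (Index/100) = 74.40 × (151.6/100)
        = 74.40 × 1.516 = 112.7904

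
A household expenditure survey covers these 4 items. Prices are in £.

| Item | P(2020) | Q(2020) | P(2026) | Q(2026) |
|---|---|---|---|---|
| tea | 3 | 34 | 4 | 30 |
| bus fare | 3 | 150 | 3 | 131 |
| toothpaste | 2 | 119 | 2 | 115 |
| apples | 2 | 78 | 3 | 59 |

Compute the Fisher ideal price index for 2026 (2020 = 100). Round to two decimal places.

Laspeyres component (base-period weights):
ΣP(2026)Q(2020) = 4×34 + 3×150 + 2×119 + 3×78 = 136 + 450 + 238 + 234 = 1058
ΣP(2020)Q(2020) = 3×34 + 3×150 + 2×119 + 2×78 = 102 + 450 + 238 + 156 = 946
L = 1058 / 946 × 100 = 111.8393
Paasche component (current-period weights):
ΣP(2026)Q(2026) = 4×30 + 3×131 + 2×115 + 3×59 = 120 + 393 + 230 + 177 = 920
ΣP(2020)Q(2026) = 3×30 + 3×131 + 2×115 + 2×59 = 90 + 393 + 230 + 118 = 831
P = 920 / 831 × 100 = 110.7100
Fisher = √(L × P) = √(111.8393 × 110.7100) = 111.2732

111.27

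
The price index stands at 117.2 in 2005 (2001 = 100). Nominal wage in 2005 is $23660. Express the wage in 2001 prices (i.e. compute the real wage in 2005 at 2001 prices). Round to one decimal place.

Real = Nominal ÷ (Index/100) = 23660 ÷ (117.2/100)
     = 23660 ÷ 1.172 = 20187.7133

20187.7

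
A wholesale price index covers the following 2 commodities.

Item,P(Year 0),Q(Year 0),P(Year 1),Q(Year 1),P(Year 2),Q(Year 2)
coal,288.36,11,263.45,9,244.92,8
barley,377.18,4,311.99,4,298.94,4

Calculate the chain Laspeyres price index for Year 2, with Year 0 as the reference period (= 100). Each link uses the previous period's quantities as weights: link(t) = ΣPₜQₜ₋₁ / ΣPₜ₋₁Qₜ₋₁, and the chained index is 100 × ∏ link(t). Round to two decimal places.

83.22

Link Year 0→Year 1:
ΣP(Year 1)Q(Year 0) = 263.45×11 + 311.99×4 = 2897.95 + 1247.96 = 4145.91
ΣP(Year 0)Q(Year 0) = 288.36×11 + 377.18×4 = 3171.96 + 1508.72 = 4680.68
link = 4145.91/4680.68 = 0.885750
Link Year 1→Year 2:
ΣP(Year 2)Q(Year 1) = 244.92×9 + 298.94×4 = 2204.28 + 1195.76 = 3400.04
ΣP(Year 1)Q(Year 1) = 263.45×9 + 311.99×4 = 2371.05 + 1247.96 = 3619.01
link = 3400.04/3619.01 = 0.939495
Chained index = 100 × 0.885750 × 0.939495 = 83.2157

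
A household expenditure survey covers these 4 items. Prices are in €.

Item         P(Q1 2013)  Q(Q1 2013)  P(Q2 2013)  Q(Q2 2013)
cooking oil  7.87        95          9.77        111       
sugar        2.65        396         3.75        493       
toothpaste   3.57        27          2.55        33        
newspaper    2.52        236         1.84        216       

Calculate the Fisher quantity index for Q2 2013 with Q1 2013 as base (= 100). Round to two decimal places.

115.65

Laspeyres component (base-period weights):
ΣP(Q1 2013)Q(Q2 2013) = 7.87×111 + 2.65×493 + 3.57×33 + 2.52×216 = 873.57 + 1306.45 + 117.81 + 544.32 = 2842.15
ΣP(Q1 2013)Q(Q1 2013) = 7.87×95 + 2.65×396 + 3.57×27 + 2.52×236 = 747.65 + 1049.4 + 96.39 + 594.72 = 2488.16
L = 2842.15 / 2488.16 × 100 = 114.2270
Paasche component (current-period weights):
ΣP(Q2 2013)Q(Q2 2013) = 9.77×111 + 3.75×493 + 2.55×33 + 1.84×216 = 1084.47 + 1848.75 + 84.15 + 397.44 = 3414.81
ΣP(Q2 2013)Q(Q1 2013) = 9.77×95 + 3.75×396 + 2.55×27 + 1.84×236 = 928.15 + 1485 + 68.85 + 434.24 = 2916.24
P = 3414.81 / 2916.24 × 100 = 117.0963
Fisher = √(L × P) = √(114.2270 × 117.0963) = 115.6528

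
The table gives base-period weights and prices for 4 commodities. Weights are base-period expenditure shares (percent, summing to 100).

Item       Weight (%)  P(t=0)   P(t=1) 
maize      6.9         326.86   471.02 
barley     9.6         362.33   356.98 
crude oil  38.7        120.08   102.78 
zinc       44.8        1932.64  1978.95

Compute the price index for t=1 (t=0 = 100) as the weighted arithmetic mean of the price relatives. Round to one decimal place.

maize: 6.9 × (471.02/326.86) = 6.9 × 1.441045 = 9.9432
barley: 9.6 × (356.98/362.33) = 9.6 × 0.985234 = 9.4583
crude oil: 38.7 × (102.78/120.08) = 38.7 × 0.855929 = 33.1245
zinc: 44.8 × (1978.95/1932.64) = 44.8 × 1.023962 = 45.8735
Index = Σ wᵢ·(p₁ᵢ/p₀ᵢ) = 9.9432 + 9.4583 + 33.1245 + 45.8735 = 98.3994

98.4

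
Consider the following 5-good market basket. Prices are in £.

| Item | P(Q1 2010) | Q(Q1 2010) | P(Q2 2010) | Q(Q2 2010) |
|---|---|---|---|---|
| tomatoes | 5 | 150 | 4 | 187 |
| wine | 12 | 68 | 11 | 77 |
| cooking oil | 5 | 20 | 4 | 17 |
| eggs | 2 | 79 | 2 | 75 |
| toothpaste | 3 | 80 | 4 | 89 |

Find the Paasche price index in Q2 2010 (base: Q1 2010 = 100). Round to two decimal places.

91.87

Paasche price index uses current-period quantities as weights.
ΣP(Q2 2010)·Q(Q2 2010) = 4×187 + 11×77 + 4×17 + 2×75 + 4×89 = 748 + 847 + 68 + 150 + 356 = 2169
ΣP(Q1 2010)·Q(Q2 2010) = 5×187 + 12×77 + 5×17 + 2×75 + 3×89 = 935 + 924 + 85 + 150 + 267 = 2361
Index = 2169 / 2361 × 100 = 91.8679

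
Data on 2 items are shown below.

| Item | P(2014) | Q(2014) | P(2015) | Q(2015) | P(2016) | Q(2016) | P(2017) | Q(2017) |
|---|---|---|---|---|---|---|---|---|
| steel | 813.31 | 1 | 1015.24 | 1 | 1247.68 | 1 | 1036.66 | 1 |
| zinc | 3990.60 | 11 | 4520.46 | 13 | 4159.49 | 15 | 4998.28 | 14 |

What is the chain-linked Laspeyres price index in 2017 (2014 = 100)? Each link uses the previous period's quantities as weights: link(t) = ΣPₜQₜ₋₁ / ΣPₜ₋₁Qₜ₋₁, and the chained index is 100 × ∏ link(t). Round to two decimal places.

Link 2014→2015:
ΣP(2015)Q(2014) = 1015.24×1 + 4520.46×11 = 1015.24 + 49725.06 = 50740.3
ΣP(2014)Q(2014) = 813.31×1 + 3990.60×11 = 813.31 + 43896.6 = 44709.91
link = 50740.3/44709.91 = 1.134878
Link 2015→2016:
ΣP(2016)Q(2015) = 1247.68×1 + 4159.49×13 = 1247.68 + 54073.37 = 55321.05
ΣP(2015)Q(2015) = 1015.24×1 + 4520.46×13 = 1015.24 + 58765.98 = 59781.22
link = 55321.05/59781.22 = 0.925392
Link 2016→2017:
ΣP(2017)Q(2016) = 1036.66×1 + 4998.28×15 = 1036.66 + 74974.2 = 76010.86
ΣP(2016)Q(2016) = 1247.68×1 + 4159.49×15 = 1247.68 + 62392.35 = 63640.03
link = 76010.86/63640.03 = 1.194388
Chained index = 100 × 1.134878 × 0.925392 × 1.194388 = 125.4354

125.44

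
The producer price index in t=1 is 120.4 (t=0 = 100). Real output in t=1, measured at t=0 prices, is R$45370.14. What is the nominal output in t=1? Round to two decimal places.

54625.65

Nominal = Real × (Index/100) = 45370.14 × (120.4/100)
        = 45370.14 × 1.204 = 54625.6486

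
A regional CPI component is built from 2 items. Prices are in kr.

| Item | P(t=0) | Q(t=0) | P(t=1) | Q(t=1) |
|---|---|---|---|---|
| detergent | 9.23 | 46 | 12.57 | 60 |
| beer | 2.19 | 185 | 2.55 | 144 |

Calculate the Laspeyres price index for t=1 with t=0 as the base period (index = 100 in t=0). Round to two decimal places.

126.54

Laspeyres price index uses base-period quantities as weights.
ΣP(t=1)·Q(t=0) = 12.57×46 + 2.55×185 = 578.22 + 471.75 = 1049.97
ΣP(t=0)·Q(t=0) = 9.23×46 + 2.19×185 = 424.58 + 405.15 = 829.73
Index = 1049.97 / 829.73 × 100 = 126.5436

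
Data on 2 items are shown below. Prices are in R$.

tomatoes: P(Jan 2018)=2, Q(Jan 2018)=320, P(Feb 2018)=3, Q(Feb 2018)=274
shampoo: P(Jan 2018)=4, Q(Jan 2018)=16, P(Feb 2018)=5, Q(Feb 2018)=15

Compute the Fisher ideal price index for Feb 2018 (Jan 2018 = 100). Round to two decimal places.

147.63

Laspeyres component (base-period weights):
ΣP(Feb 2018)Q(Jan 2018) = 3×320 + 5×16 = 960 + 80 = 1040
ΣP(Jan 2018)Q(Jan 2018) = 2×320 + 4×16 = 640 + 64 = 704
L = 1040 / 704 × 100 = 147.7273
Paasche component (current-period weights):
ΣP(Feb 2018)Q(Feb 2018) = 3×274 + 5×15 = 822 + 75 = 897
ΣP(Jan 2018)Q(Feb 2018) = 2×274 + 4×15 = 548 + 60 = 608
P = 897 / 608 × 100 = 147.5329
Fisher = √(L × P) = √(147.7273 × 147.5329) = 147.6301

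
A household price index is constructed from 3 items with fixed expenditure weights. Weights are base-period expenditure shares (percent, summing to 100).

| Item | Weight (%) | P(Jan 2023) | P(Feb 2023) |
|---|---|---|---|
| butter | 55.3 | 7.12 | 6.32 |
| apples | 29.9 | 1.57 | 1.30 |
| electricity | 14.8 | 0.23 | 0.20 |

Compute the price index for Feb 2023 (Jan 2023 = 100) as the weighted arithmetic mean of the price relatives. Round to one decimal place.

86.7

butter: 55.3 × (6.32/7.12) = 55.3 × 0.887640 = 49.0865
apples: 29.9 × (1.30/1.57) = 29.9 × 0.828025 = 24.7580
electricity: 14.8 × (0.20/0.23) = 14.8 × 0.869565 = 12.8696
Index = Σ wᵢ·(p₁ᵢ/p₀ᵢ) = 49.0865 + 24.7580 + 12.8696 = 86.7140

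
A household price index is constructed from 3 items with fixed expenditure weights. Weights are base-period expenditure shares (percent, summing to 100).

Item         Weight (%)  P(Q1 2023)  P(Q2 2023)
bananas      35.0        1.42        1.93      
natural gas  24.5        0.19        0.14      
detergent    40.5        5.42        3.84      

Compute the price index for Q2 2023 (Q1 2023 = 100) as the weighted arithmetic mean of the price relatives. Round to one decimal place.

bananas: 35.0 × (1.93/1.42) = 35.0 × 1.359155 = 47.5704
natural gas: 24.5 × (0.14/0.19) = 24.5 × 0.736842 = 18.0526
detergent: 40.5 × (3.84/5.42) = 40.5 × 0.708487 = 28.6937
Index = Σ wᵢ·(p₁ᵢ/p₀ᵢ) = 47.5704 + 18.0526 + 28.6937 = 94.3168

94.3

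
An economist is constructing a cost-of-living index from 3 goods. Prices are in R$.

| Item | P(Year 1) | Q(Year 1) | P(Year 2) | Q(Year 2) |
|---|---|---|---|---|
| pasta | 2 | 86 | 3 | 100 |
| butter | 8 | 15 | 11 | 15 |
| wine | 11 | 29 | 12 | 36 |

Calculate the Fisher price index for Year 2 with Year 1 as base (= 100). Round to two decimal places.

Laspeyres component (base-period weights):
ΣP(Year 2)Q(Year 1) = 3×86 + 11×15 + 12×29 = 258 + 165 + 348 = 771
ΣP(Year 1)Q(Year 1) = 2×86 + 8×15 + 11×29 = 172 + 120 + 319 = 611
L = 771 / 611 × 100 = 126.1866
Paasche component (current-period weights):
ΣP(Year 2)Q(Year 2) = 3×100 + 11×15 + 12×36 = 300 + 165 + 432 = 897
ΣP(Year 1)Q(Year 2) = 2×100 + 8×15 + 11×36 = 200 + 120 + 396 = 716
P = 897 / 716 × 100 = 125.2793
Fisher = √(L × P) = √(126.1866 × 125.2793) = 125.7321

125.73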